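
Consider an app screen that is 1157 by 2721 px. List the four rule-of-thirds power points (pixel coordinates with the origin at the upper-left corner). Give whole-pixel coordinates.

(386, 907), (771, 907), (386, 1814), (771, 1814)

One third of 1157 is 385.67; one third of 2721 is 907.
Vertical third lines at x = 386 and x = 771; horizontal third lines at y = 907 and y = 1814.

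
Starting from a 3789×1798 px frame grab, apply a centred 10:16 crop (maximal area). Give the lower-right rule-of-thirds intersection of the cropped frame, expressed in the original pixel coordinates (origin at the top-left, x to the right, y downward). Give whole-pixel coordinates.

x = 2082 px, y = 1199 px

3789/1798 > 10/16, so the 10:16 crop keeps the full height 1798 and trims width to 1798 × 10/16 = 1123.75 px.
Left offset = (3789 − 1123.75)/2 = 1332.62 px; top offset = 0.
Lower-right is two-thirds across and two-thirds down within the crop:
x = 1332.62 + 2 × 1123.75/3 ≈ 2082; y = 0.00 + 2 × 1798.00/3 ≈ 1199.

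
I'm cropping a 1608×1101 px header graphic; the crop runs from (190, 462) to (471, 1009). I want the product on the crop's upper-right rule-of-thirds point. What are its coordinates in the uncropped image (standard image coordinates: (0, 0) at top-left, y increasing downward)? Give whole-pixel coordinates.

Crop width = 471 − 190 = 281 px; one third is 93.67 px.
Crop height = 1009 − 462 = 547 px; one third is 182.33 px.
The upper-right point is two-thirds across and one-third down within the crop:
x = 190 + 2 × 93.67 ≈ 377; y = 462 + 1 × 182.33 ≈ 644.

(377, 644)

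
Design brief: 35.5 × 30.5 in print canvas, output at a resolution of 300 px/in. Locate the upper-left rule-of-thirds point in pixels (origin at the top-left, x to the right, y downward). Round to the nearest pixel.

x = 3550 px, y = 3050 px

In pixels the canvas is 35.5 × 300 = 10650 wide and 30.5 × 300 = 9150 tall.
The upper-left point is one-third across and one-third down:
x = 1 × 10650/3 ≈ 3550; y = 1 × 9150/3 ≈ 3050.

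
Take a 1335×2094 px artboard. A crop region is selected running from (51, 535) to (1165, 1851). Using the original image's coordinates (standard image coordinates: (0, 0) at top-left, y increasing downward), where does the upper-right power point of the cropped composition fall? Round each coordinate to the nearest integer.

Crop width = 1165 − 51 = 1114 px; one third is 371.33 px.
Crop height = 1851 − 535 = 1316 px; one third is 438.67 px.
The upper-right point is two-thirds across and one-third down within the crop:
x = 51 + 2 × 371.33 ≈ 794; y = 535 + 1 × 438.67 ≈ 974.

x = 794 px, y = 974 px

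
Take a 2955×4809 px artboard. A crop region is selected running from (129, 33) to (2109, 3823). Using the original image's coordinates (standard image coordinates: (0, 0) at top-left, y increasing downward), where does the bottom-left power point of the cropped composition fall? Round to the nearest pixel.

Crop width = 2109 − 129 = 1980 px; one third is 660.00 px.
Crop height = 3823 − 33 = 3790 px; one third is 1263.33 px.
The bottom-left point is one-third across and two-thirds down within the crop:
x = 129 + 1 × 660.00 ≈ 789; y = 33 + 2 × 1263.33 ≈ 2560.

(789, 2560)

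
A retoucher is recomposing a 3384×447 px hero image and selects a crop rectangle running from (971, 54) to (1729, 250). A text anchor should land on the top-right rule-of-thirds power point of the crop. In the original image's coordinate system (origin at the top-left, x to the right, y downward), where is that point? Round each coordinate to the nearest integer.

Crop width = 1729 − 971 = 758 px; one third is 252.67 px.
Crop height = 250 − 54 = 196 px; one third is 65.33 px.
The top-right point is two-thirds across and one-third down within the crop:
x = 971 + 2 × 252.67 ≈ 1476; y = 54 + 1 × 65.33 ≈ 119.

x = 1476 px, y = 119 px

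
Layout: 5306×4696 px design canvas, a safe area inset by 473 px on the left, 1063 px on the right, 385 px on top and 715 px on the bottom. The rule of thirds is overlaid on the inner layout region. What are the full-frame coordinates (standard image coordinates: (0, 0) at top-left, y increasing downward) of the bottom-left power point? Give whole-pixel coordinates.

Content width = 5306 − 473 − 1063 = 3770 px; content height = 4696 − 385 − 715 = 3596 px.
Bottom-left is one-third across and two-thirds down within the inner layout region.
x = 473 + 1 × 3770/3 = 473 + 1256.67 ≈ 1730
y = 385 + 2 × 3596/3 = 385 + 2397.33 ≈ 2782

x = 1730 px, y = 2782 px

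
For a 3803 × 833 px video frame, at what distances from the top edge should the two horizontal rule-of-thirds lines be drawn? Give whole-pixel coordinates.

833 / 3 = 277.67, so the horizontal lines sit at one and two thirds of 833.

y = 278 px and y = 555 px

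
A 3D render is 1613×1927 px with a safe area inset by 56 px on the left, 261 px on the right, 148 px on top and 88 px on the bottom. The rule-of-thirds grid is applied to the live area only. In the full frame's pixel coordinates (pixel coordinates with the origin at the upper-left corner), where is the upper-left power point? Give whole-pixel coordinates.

x = 488 px, y = 712 px

Content width = 1613 − 56 − 261 = 1296 px; content height = 1927 − 148 − 88 = 1691 px.
Upper-left is one-third across and one-third down within the live area.
x = 56 + 1 × 1296/3 = 56 + 432.00 ≈ 488
y = 148 + 1 × 1691/3 = 148 + 563.67 ≈ 712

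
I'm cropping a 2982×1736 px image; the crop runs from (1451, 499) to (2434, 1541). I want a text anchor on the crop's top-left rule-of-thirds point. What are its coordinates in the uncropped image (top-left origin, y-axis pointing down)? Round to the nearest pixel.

(1779, 846)

Crop width = 2434 − 1451 = 983 px; one third is 327.67 px.
Crop height = 1541 − 499 = 1042 px; one third is 347.33 px.
The top-left point is one-third across and one-third down within the crop:
x = 1451 + 1 × 327.67 ≈ 1779; y = 499 + 1 × 347.33 ≈ 846.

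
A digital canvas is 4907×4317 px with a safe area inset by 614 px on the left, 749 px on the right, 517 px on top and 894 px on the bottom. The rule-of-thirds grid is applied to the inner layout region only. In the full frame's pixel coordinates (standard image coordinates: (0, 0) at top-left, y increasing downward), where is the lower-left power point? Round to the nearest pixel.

(1795, 2454)

Content width = 4907 − 614 − 749 = 3544 px; content height = 4317 − 517 − 894 = 2906 px.
Lower-left is one-third across and two-thirds down within the inner layout region.
x = 614 + 1 × 3544/3 = 614 + 1181.33 ≈ 1795
y = 517 + 2 × 2906/3 = 517 + 1937.33 ≈ 2454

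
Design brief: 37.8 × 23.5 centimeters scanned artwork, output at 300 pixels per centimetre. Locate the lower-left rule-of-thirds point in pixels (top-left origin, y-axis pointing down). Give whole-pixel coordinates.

In pixels the canvas is 37.8 × 300 = 11340 wide and 23.5 × 300 = 7050 tall.
The lower-left point is one-third across and two-thirds down:
x = 1 × 11340/3 ≈ 3780; y = 2 × 7050/3 ≈ 4700.

x = 3780 px, y = 4700 px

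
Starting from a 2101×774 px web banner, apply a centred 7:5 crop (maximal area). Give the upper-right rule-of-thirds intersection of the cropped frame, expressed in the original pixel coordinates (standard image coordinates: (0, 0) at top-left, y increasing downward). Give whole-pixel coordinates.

2101/774 > 7/5, so the 7:5 crop keeps the full height 774 and trims width to 774 × 7/5 = 1083.60 px.
Left offset = (2101 − 1083.60)/2 = 508.70 px; top offset = 0.
Upper-right is two-thirds across and one-third down within the crop:
x = 508.70 + 2 × 1083.60/3 ≈ 1231; y = 0.00 + 1 × 774.00/3 ≈ 258.

(1231, 258)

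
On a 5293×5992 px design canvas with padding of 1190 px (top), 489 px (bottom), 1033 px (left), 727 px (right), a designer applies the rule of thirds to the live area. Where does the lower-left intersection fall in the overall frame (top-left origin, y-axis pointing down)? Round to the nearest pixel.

Content width = 5293 − 1033 − 727 = 3533 px; content height = 5992 − 1190 − 489 = 4313 px.
Lower-left is one-third across and two-thirds down within the live area.
x = 1033 + 1 × 3533/3 = 1033 + 1177.67 ≈ 2211
y = 1190 + 2 × 4313/3 = 1190 + 2875.33 ≈ 4065

(2211, 4065)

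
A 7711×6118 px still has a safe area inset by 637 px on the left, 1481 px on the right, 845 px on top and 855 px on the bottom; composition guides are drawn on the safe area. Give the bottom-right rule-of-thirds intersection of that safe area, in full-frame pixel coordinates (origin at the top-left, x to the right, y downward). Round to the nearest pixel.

(4366, 3790)

Content width = 7711 − 637 − 1481 = 5593 px; content height = 6118 − 845 − 855 = 4418 px.
Bottom-right is two-thirds across and two-thirds down within the safe area.
x = 637 + 2 × 5593/3 = 637 + 3728.67 ≈ 4366
y = 845 + 2 × 4418/3 = 845 + 2945.33 ≈ 3790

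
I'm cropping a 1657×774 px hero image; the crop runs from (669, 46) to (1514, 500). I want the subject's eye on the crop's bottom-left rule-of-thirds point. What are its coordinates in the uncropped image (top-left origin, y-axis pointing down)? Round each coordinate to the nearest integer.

(951, 349)

Crop width = 1514 − 669 = 845 px; one third is 281.67 px.
Crop height = 500 − 46 = 454 px; one third is 151.33 px.
The bottom-left point is one-third across and two-thirds down within the crop:
x = 669 + 1 × 281.67 ≈ 951; y = 46 + 2 × 151.33 ≈ 349.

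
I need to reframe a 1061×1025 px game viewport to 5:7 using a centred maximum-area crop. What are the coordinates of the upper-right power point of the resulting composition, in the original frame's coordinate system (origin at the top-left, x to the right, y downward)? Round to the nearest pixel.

1061/1025 > 5/7, so the 5:7 crop keeps the full height 1025 and trims width to 1025 × 5/7 = 732.14 px.
Left offset = (1061 − 732.14)/2 = 164.43 px; top offset = 0.
Upper-right is two-thirds across and one-third down within the crop:
x = 164.43 + 2 × 732.14/3 ≈ 653; y = 0.00 + 1 × 1025.00/3 ≈ 342.

x = 653 px, y = 342 px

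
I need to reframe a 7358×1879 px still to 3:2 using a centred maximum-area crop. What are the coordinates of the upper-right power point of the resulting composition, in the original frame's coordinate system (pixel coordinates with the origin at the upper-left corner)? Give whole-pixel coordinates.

x = 4149 px, y = 626 px

7358/1879 > 3/2, so the 3:2 crop keeps the full height 1879 and trims width to 1879 × 3/2 = 2818.50 px.
Left offset = (7358 − 2818.50)/2 = 2269.75 px; top offset = 0.
Upper-right is two-thirds across and one-third down within the crop:
x = 2269.75 + 2 × 2818.50/3 ≈ 4149; y = 0.00 + 1 × 1879.00/3 ≈ 626.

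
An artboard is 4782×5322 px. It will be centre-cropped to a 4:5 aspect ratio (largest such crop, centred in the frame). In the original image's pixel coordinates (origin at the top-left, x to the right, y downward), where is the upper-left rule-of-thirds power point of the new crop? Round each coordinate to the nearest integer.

4782/5322 > 4/5, so the 4:5 crop keeps the full height 5322 and trims width to 5322 × 4/5 = 4257.60 px.
Left offset = (4782 − 4257.60)/2 = 262.20 px; top offset = 0.
Upper-left is one-third across and one-third down within the crop:
x = 262.20 + 1 × 4257.60/3 ≈ 1681; y = 0.00 + 1 × 5322.00/3 ≈ 1774.

x = 1681 px, y = 1774 px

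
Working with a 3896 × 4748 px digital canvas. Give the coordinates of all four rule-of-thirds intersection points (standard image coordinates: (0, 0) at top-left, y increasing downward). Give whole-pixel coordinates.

One third of 3896 is 1298.67; one third of 4748 is 1582.67.
Vertical third lines at x = 1299 and x = 2597; horizontal third lines at y = 1583 and y = 3165.

(1299, 1583), (2597, 1583), (1299, 3165), (2597, 3165)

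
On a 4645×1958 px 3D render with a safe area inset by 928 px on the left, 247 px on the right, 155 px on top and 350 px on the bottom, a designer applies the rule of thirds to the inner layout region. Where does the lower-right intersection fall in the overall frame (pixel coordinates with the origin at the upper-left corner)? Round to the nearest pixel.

Content width = 4645 − 928 − 247 = 3470 px; content height = 1958 − 155 − 350 = 1453 px.
Lower-right is two-thirds across and two-thirds down within the inner layout region.
x = 928 + 2 × 3470/3 = 928 + 2313.33 ≈ 3241
y = 155 + 2 × 1453/3 = 155 + 968.67 ≈ 1124

x = 3241 px, y = 1124 px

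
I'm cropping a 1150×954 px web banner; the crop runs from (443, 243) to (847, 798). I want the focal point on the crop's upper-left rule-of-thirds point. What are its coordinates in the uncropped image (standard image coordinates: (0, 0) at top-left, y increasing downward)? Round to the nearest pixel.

Crop width = 847 − 443 = 404 px; one third is 134.67 px.
Crop height = 798 − 243 = 555 px; one third is 185.00 px.
The upper-left point is one-third across and one-third down within the crop:
x = 443 + 1 × 134.67 ≈ 578; y = 243 + 1 × 185.00 ≈ 428.

x = 578 px, y = 428 px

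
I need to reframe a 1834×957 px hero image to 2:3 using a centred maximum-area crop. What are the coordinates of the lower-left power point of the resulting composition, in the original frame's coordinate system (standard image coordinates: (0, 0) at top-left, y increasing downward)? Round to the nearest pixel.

1834/957 > 2/3, so the 2:3 crop keeps the full height 957 and trims width to 957 × 2/3 = 638.00 px.
Left offset = (1834 − 638.00)/2 = 598.00 px; top offset = 0.
Lower-left is one-third across and two-thirds down within the crop:
x = 598.00 + 1 × 638.00/3 ≈ 811; y = 0.00 + 2 × 957.00/3 ≈ 638.

x = 811 px, y = 638 px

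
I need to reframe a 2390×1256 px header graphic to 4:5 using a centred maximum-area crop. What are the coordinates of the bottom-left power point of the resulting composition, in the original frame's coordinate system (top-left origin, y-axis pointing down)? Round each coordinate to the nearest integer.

2390/1256 > 4/5, so the 4:5 crop keeps the full height 1256 and trims width to 1256 × 4/5 = 1004.80 px.
Left offset = (2390 − 1004.80)/2 = 692.60 px; top offset = 0.
Bottom-left is one-third across and two-thirds down within the crop:
x = 692.60 + 1 × 1004.80/3 ≈ 1028; y = 0.00 + 2 × 1256.00/3 ≈ 837.

x = 1028 px, y = 837 px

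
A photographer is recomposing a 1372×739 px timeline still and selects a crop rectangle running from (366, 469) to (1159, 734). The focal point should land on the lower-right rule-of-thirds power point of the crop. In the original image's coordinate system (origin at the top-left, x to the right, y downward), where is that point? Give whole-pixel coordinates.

Crop width = 1159 − 366 = 793 px; one third is 264.33 px.
Crop height = 734 − 469 = 265 px; one third is 88.33 px.
The lower-right point is two-thirds across and two-thirds down within the crop:
x = 366 + 2 × 264.33 ≈ 895; y = 469 + 2 × 88.33 ≈ 646.

(895, 646)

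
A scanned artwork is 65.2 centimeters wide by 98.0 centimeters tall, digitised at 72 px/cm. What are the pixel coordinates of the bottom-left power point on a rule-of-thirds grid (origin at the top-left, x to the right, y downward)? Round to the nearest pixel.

(1565, 4704)

In pixels the canvas is 65.2 × 72 = 4694.4 wide and 98.0 × 72 = 7056 tall.
The bottom-left point is one-third across and two-thirds down:
x = 1 × 4694.4/3 ≈ 1565; y = 2 × 7056/3 ≈ 4704.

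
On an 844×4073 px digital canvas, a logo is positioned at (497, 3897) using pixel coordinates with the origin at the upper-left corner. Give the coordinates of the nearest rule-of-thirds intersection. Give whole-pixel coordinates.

x = 563 px, y = 2715 px

Third lines: x ∈ {281, 563}, y ∈ {1358, 2715}.
497 is closer to x = 563; 3897 is closer to y = 2715.
So the nearest intersection is the lower-right power point.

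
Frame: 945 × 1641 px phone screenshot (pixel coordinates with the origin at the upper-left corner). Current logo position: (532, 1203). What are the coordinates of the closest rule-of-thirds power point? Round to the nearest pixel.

x = 630 px, y = 1094 px

Third lines: x ∈ {315, 630}, y ∈ {547, 1094}.
532 is closer to x = 630; 1203 is closer to y = 1094.
So the nearest intersection is the lower-right power point.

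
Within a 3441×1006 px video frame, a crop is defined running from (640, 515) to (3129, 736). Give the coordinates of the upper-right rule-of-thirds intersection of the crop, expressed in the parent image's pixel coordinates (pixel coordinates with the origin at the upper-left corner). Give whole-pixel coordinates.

x = 2299 px, y = 589 px

Crop width = 3129 − 640 = 2489 px; one third is 829.67 px.
Crop height = 736 − 515 = 221 px; one third is 73.67 px.
The upper-right point is two-thirds across and one-third down within the crop:
x = 640 + 2 × 829.67 ≈ 2299; y = 515 + 1 × 73.67 ≈ 589.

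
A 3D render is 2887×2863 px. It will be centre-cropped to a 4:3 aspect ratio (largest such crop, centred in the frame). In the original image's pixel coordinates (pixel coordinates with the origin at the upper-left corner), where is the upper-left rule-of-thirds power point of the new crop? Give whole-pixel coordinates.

(962, 1071)

2887/2863 < 4/3, so the 4:3 crop keeps the full width 2887 and trims height to 2887 × 3/4 = 2165.25 px.
Top offset = (2863 − 2165.25)/2 = 348.88 px; left offset = 0.
Upper-left is one-third across and one-third down within the crop:
x = 0.00 + 1 × 2887.00/3 ≈ 962; y = 348.88 + 1 × 2165.25/3 ≈ 1071.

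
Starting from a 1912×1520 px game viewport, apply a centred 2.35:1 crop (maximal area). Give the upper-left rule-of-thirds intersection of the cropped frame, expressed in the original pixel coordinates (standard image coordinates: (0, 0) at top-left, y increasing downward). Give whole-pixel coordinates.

1912/1520 < 2.35/1, so the 2.35:1 crop keeps the full width 1912 and trims height to 1912 × 1/2.35 = 813.62 px.
Top offset = (1520 − 813.62)/2 = 353.19 px; left offset = 0.
Upper-left is one-third across and one-third down within the crop:
x = 0.00 + 1 × 1912.00/3 ≈ 637; y = 353.19 + 1 × 813.62/3 ≈ 624.

x = 637 px, y = 624 px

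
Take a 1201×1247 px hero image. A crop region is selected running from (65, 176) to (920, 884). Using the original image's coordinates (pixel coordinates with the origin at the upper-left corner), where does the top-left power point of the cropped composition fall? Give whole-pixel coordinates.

(350, 412)

Crop width = 920 − 65 = 855 px; one third is 285.00 px.
Crop height = 884 − 176 = 708 px; one third is 236.00 px.
The top-left point is one-third across and one-third down within the crop:
x = 65 + 1 × 285.00 ≈ 350; y = 176 + 1 × 236.00 ≈ 412.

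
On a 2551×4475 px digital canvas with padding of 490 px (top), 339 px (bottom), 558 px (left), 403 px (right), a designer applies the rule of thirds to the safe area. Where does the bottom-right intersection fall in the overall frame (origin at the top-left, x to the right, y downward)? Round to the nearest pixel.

(1618, 2921)

Content width = 2551 − 558 − 403 = 1590 px; content height = 4475 − 490 − 339 = 3646 px.
Bottom-right is two-thirds across and two-thirds down within the safe area.
x = 558 + 2 × 1590/3 = 558 + 1060.00 ≈ 1618
y = 490 + 2 × 3646/3 = 490 + 2430.67 ≈ 2921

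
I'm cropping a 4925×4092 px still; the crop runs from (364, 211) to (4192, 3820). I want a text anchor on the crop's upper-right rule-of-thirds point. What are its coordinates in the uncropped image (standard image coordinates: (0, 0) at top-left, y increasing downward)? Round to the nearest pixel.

x = 2916 px, y = 1414 px

Crop width = 4192 − 364 = 3828 px; one third is 1276.00 px.
Crop height = 3820 − 211 = 3609 px; one third is 1203.00 px.
The upper-right point is two-thirds across and one-third down within the crop:
x = 364 + 2 × 1276.00 ≈ 2916; y = 211 + 1 × 1203.00 ≈ 1414.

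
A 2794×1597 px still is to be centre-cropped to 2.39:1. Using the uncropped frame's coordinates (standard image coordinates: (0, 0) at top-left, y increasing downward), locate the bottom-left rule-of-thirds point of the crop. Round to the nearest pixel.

2794/1597 < 2.39/1, so the 2.39:1 crop keeps the full width 2794 and trims height to 2794 × 1/2.39 = 1169.04 px.
Top offset = (1597 − 1169.04)/2 = 213.98 px; left offset = 0.
Bottom-left is one-third across and two-thirds down within the crop:
x = 0.00 + 1 × 2794.00/3 ≈ 931; y = 213.98 + 2 × 1169.04/3 ≈ 993.

x = 931 px, y = 993 px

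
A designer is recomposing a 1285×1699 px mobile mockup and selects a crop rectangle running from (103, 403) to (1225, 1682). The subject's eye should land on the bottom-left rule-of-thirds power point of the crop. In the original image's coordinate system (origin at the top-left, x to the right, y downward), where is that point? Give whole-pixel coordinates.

x = 477 px, y = 1256 px

Crop width = 1225 − 103 = 1122 px; one third is 374.00 px.
Crop height = 1682 − 403 = 1279 px; one third is 426.33 px.
The bottom-left point is one-third across and two-thirds down within the crop:
x = 103 + 1 × 374.00 ≈ 477; y = 403 + 2 × 426.33 ≈ 1256.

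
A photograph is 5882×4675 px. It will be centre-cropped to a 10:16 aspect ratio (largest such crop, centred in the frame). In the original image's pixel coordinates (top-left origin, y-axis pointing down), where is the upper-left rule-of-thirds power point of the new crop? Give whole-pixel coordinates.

(2454, 1558)

5882/4675 > 10/16, so the 10:16 crop keeps the full height 4675 and trims width to 4675 × 10/16 = 2921.88 px.
Left offset = (5882 − 2921.88)/2 = 1480.06 px; top offset = 0.
Upper-left is one-third across and one-third down within the crop:
x = 1480.06 + 1 × 2921.88/3 ≈ 2454; y = 0.00 + 1 × 4675.00/3 ≈ 1558.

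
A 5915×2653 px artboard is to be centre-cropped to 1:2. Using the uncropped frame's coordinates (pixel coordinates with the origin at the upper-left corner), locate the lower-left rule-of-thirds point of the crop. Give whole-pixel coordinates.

5915/2653 > 1/2, so the 1:2 crop keeps the full height 2653 and trims width to 2653 × 1/2 = 1326.50 px.
Left offset = (5915 − 1326.50)/2 = 2294.25 px; top offset = 0.
Lower-left is one-third across and two-thirds down within the crop:
x = 2294.25 + 1 × 1326.50/3 ≈ 2736; y = 0.00 + 2 × 2653.00/3 ≈ 1769.

(2736, 1769)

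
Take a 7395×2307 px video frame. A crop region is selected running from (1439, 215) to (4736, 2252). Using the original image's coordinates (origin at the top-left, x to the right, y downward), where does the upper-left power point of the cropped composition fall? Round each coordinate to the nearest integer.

Crop width = 4736 − 1439 = 3297 px; one third is 1099.00 px.
Crop height = 2252 − 215 = 2037 px; one third is 679.00 px.
The upper-left point is one-third across and one-third down within the crop:
x = 1439 + 1 × 1099.00 ≈ 2538; y = 215 + 1 × 679.00 ≈ 894.

x = 2538 px, y = 894 px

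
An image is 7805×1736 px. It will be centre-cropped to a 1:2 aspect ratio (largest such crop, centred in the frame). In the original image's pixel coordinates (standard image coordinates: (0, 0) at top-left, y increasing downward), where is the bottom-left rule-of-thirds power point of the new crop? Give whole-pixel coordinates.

(3758, 1157)

7805/1736 > 1/2, so the 1:2 crop keeps the full height 1736 and trims width to 1736 × 1/2 = 868.00 px.
Left offset = (7805 − 868.00)/2 = 3468.50 px; top offset = 0.
Bottom-left is one-third across and two-thirds down within the crop:
x = 3468.50 + 1 × 868.00/3 ≈ 3758; y = 0.00 + 2 × 1736.00/3 ≈ 1157.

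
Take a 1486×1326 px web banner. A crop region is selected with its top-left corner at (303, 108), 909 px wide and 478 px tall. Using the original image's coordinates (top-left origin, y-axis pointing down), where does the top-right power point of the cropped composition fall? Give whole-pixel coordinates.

One third of the crop width 909 is 303.00 px.
One third of the crop height 478 is 159.33 px.
The top-right point is two-thirds across and one-third down within the crop:
x = 303 + 2 × 303.00 ≈ 909; y = 108 + 1 × 159.33 ≈ 267.

x = 909 px, y = 267 px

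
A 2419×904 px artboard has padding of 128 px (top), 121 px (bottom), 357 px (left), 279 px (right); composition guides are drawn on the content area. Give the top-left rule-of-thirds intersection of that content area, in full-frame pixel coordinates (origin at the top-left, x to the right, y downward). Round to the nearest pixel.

(951, 346)

Content width = 2419 − 357 − 279 = 1783 px; content height = 904 − 128 − 121 = 655 px.
Top-left is one-third across and one-third down within the content area.
x = 357 + 1 × 1783/3 = 357 + 594.33 ≈ 951
y = 128 + 1 × 655/3 = 128 + 218.33 ≈ 346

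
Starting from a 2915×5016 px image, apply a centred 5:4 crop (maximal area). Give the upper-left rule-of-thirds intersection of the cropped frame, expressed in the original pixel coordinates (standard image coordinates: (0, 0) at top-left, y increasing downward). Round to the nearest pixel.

2915/5016 < 5/4, so the 5:4 crop keeps the full width 2915 and trims height to 2915 × 4/5 = 2332.00 px.
Top offset = (5016 − 2332.00)/2 = 1342.00 px; left offset = 0.
Upper-left is one-third across and one-third down within the crop:
x = 0.00 + 1 × 2915.00/3 ≈ 972; y = 1342.00 + 1 × 2332.00/3 ≈ 2119.

(972, 2119)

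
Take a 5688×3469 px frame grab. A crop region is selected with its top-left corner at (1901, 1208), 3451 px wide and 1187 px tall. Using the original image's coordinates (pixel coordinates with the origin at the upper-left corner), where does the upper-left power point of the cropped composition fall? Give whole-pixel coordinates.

One third of the crop width 3451 is 1150.33 px.
One third of the crop height 1187 is 395.67 px.
The upper-left point is one-third across and one-third down within the crop:
x = 1901 + 1 × 1150.33 ≈ 3051; y = 1208 + 1 × 395.67 ≈ 1604.

x = 3051 px, y = 1604 px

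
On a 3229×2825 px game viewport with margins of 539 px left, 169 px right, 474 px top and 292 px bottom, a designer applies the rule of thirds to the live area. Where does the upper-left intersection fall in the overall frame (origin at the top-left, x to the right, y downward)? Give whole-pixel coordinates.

Content width = 3229 − 539 − 169 = 2521 px; content height = 2825 − 474 − 292 = 2059 px.
Upper-left is one-third across and one-third down within the live area.
x = 539 + 1 × 2521/3 = 539 + 840.33 ≈ 1379
y = 474 + 1 × 2059/3 = 474 + 686.33 ≈ 1160

(1379, 1160)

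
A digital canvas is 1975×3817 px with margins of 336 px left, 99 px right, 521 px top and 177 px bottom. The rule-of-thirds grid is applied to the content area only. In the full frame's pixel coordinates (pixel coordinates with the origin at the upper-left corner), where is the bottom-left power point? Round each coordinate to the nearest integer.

Content width = 1975 − 336 − 99 = 1540 px; content height = 3817 − 521 − 177 = 3119 px.
Bottom-left is one-third across and two-thirds down within the content area.
x = 336 + 1 × 1540/3 = 336 + 513.33 ≈ 849
y = 521 + 2 × 3119/3 = 521 + 2079.33 ≈ 2600

(849, 2600)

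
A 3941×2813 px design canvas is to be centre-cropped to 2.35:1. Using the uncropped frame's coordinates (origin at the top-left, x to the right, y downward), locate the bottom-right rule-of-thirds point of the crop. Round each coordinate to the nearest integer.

(2627, 1686)

3941/2813 < 2.35/1, so the 2.35:1 crop keeps the full width 3941 and trims height to 3941 × 1/2.35 = 1677.02 px.
Top offset = (2813 − 1677.02)/2 = 567.99 px; left offset = 0.
Bottom-right is two-thirds across and two-thirds down within the crop:
x = 0.00 + 2 × 3941.00/3 ≈ 2627; y = 567.99 + 2 × 1677.02/3 ≈ 1686.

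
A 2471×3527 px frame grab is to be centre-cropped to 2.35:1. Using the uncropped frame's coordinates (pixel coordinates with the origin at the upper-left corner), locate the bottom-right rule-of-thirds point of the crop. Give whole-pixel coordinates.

(1647, 1939)

2471/3527 < 2.35/1, so the 2.35:1 crop keeps the full width 2471 and trims height to 2471 × 1/2.35 = 1051.49 px.
Top offset = (3527 − 1051.49)/2 = 1237.76 px; left offset = 0.
Bottom-right is two-thirds across and two-thirds down within the crop:
x = 0.00 + 2 × 2471.00/3 ≈ 1647; y = 1237.76 + 2 × 1051.49/3 ≈ 1939.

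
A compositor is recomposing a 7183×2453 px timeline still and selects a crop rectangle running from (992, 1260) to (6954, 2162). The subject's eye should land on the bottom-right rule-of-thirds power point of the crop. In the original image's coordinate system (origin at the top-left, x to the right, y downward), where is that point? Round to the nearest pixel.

Crop width = 6954 − 992 = 5962 px; one third is 1987.33 px.
Crop height = 2162 − 1260 = 902 px; one third is 300.67 px.
The bottom-right point is two-thirds across and two-thirds down within the crop:
x = 992 + 2 × 1987.33 ≈ 4967; y = 1260 + 2 × 300.67 ≈ 1861.

x = 4967 px, y = 1861 px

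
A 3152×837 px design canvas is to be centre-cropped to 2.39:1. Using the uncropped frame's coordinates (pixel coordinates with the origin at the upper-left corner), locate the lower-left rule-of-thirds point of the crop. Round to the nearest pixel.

3152/837 > 2.39/1, so the 2.39:1 crop keeps the full height 837 and trims width to 837 × 2.39/1 = 2000.43 px.
Left offset = (3152 − 2000.43)/2 = 575.78 px; top offset = 0.
Lower-left is one-third across and two-thirds down within the crop:
x = 575.78 + 1 × 2000.43/3 ≈ 1243; y = 0.00 + 2 × 837.00/3 ≈ 558.

x = 1243 px, y = 558 px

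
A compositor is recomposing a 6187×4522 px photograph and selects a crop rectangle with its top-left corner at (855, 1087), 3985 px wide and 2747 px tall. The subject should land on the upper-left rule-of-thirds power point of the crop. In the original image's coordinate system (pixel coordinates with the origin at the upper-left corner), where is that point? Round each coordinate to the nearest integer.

x = 2183 px, y = 2003 px

One third of the crop width 3985 is 1328.33 px.
One third of the crop height 2747 is 915.67 px.
The upper-left point is one-third across and one-third down within the crop:
x = 855 + 1 × 1328.33 ≈ 2183; y = 1087 + 1 × 915.67 ≈ 2003.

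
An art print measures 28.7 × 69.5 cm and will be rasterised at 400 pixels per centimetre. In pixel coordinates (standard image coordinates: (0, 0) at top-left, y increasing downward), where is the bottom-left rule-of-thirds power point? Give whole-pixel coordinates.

In pixels the canvas is 28.7 × 400 = 11480 wide and 69.5 × 400 = 27800 tall.
The bottom-left point is one-third across and two-thirds down:
x = 1 × 11480/3 ≈ 3827; y = 2 × 27800/3 ≈ 18533.

x = 3827 px, y = 18533 px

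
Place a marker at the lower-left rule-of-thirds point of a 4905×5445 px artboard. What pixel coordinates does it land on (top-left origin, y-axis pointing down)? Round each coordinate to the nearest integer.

The lower-left point sits one-third of the way across and two-thirds of the way down.
x = 1 × 4905/3 ≈ 1635; y = 2 × 5445/3 ≈ 3630.

x = 1635 px, y = 3630 px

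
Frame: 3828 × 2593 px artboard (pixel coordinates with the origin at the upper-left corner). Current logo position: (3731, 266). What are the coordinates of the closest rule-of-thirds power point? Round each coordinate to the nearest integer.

(2552, 864)

Third lines: x ∈ {1276, 2552}, y ∈ {864, 1729}.
3731 is closer to x = 2552; 266 is closer to y = 864.
So the nearest intersection is the upper-right power point.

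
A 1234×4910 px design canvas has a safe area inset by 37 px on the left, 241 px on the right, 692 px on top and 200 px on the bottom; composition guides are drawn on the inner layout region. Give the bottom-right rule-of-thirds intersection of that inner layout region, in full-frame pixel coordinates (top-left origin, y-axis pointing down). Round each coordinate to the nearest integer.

(674, 3371)

Content width = 1234 − 37 − 241 = 956 px; content height = 4910 − 692 − 200 = 4018 px.
Bottom-right is two-thirds across and two-thirds down within the inner layout region.
x = 37 + 2 × 956/3 = 37 + 637.33 ≈ 674
y = 692 + 2 × 4018/3 = 692 + 2678.67 ≈ 3371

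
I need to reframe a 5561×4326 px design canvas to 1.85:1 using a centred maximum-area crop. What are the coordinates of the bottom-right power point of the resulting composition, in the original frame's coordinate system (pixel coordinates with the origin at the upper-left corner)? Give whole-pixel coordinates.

5561/4326 < 1.85/1, so the 1.85:1 crop keeps the full width 5561 and trims height to 5561 × 1/1.85 = 3005.95 px.
Top offset = (4326 − 3005.95)/2 = 660.03 px; left offset = 0.
Bottom-right is two-thirds across and two-thirds down within the crop:
x = 0.00 + 2 × 5561.00/3 ≈ 3707; y = 660.03 + 2 × 3005.95/3 ≈ 2664.

(3707, 2664)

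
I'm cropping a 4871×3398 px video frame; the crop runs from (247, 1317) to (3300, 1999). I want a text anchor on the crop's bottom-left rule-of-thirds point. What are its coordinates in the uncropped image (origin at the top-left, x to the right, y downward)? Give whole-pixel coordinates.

x = 1265 px, y = 1772 px

Crop width = 3300 − 247 = 3053 px; one third is 1017.67 px.
Crop height = 1999 − 1317 = 682 px; one third is 227.33 px.
The bottom-left point is one-third across and two-thirds down within the crop:
x = 247 + 1 × 1017.67 ≈ 1265; y = 1317 + 2 × 227.33 ≈ 1772.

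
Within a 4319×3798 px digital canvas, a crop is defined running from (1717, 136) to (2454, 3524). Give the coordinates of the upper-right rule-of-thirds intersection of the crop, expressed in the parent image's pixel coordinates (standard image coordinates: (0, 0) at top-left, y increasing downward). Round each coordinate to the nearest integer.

Crop width = 2454 − 1717 = 737 px; one third is 245.67 px.
Crop height = 3524 − 136 = 3388 px; one third is 1129.33 px.
The upper-right point is two-thirds across and one-third down within the crop:
x = 1717 + 2 × 245.67 ≈ 2208; y = 136 + 1 × 1129.33 ≈ 1265.

x = 2208 px, y = 1265 px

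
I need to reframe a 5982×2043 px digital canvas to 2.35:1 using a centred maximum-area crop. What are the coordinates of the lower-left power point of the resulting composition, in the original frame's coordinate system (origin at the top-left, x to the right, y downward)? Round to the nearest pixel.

5982/2043 > 2.35/1, so the 2.35:1 crop keeps the full height 2043 and trims width to 2043 × 2.35/1 = 4801.05 px.
Left offset = (5982 − 4801.05)/2 = 590.47 px; top offset = 0.
Lower-left is one-third across and two-thirds down within the crop:
x = 590.47 + 1 × 4801.05/3 ≈ 2191; y = 0.00 + 2 × 2043.00/3 ≈ 1362.

x = 2191 px, y = 1362 px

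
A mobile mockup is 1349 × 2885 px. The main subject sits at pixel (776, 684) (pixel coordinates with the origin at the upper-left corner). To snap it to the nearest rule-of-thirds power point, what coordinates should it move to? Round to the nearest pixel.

Third lines: x ∈ {450, 899}, y ∈ {962, 1923}.
776 is closer to x = 899; 684 is closer to y = 962.
So the nearest intersection is the upper-right power point.

(899, 962)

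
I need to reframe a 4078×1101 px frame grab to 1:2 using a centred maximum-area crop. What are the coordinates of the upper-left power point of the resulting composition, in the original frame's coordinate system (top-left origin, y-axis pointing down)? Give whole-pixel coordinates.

(1947, 367)

4078/1101 > 1/2, so the 1:2 crop keeps the full height 1101 and trims width to 1101 × 1/2 = 550.50 px.
Left offset = (4078 − 550.50)/2 = 1763.75 px; top offset = 0.
Upper-left is one-third across and one-third down within the crop:
x = 1763.75 + 1 × 550.50/3 ≈ 1947; y = 0.00 + 1 × 1101.00/3 ≈ 367.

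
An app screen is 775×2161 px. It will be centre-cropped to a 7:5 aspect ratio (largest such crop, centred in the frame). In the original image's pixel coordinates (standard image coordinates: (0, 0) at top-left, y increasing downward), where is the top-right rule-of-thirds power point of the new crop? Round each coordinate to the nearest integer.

x = 517 px, y = 988 px

775/2161 < 7/5, so the 7:5 crop keeps the full width 775 and trims height to 775 × 5/7 = 553.57 px.
Top offset = (2161 − 553.57)/2 = 803.71 px; left offset = 0.
Top-right is two-thirds across and one-third down within the crop:
x = 0.00 + 2 × 775.00/3 ≈ 517; y = 803.71 + 1 × 553.57/3 ≈ 988.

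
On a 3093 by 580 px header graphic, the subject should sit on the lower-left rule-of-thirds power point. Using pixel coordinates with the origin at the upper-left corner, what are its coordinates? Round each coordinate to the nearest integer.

(1031, 387)

The lower-left point sits one-third of the way across and two-thirds of the way down.
x = 1 × 3093/3 ≈ 1031; y = 2 × 580/3 ≈ 387.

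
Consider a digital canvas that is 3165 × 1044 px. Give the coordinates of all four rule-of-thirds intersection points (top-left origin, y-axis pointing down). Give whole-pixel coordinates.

(1055, 348), (2110, 348), (1055, 696), (2110, 696)

One third of 3165 is 1055; one third of 1044 is 348.
Vertical third lines at x = 1055 and x = 2110; horizontal third lines at y = 348 and y = 696.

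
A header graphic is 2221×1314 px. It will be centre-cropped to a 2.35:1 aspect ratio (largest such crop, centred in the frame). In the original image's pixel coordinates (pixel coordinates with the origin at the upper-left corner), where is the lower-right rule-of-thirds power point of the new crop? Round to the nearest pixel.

2221/1314 < 2.35/1, so the 2.35:1 crop keeps the full width 2221 and trims height to 2221 × 1/2.35 = 945.11 px.
Top offset = (1314 − 945.11)/2 = 184.45 px; left offset = 0.
Lower-right is two-thirds across and two-thirds down within the crop:
x = 0.00 + 2 × 2221.00/3 ≈ 1481; y = 184.45 + 2 × 945.11/3 ≈ 815.

(1481, 815)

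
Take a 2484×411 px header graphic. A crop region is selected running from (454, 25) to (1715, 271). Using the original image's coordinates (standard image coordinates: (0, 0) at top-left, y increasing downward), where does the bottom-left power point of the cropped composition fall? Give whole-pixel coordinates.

Crop width = 1715 − 454 = 1261 px; one third is 420.33 px.
Crop height = 271 − 25 = 246 px; one third is 82.00 px.
The bottom-left point is one-third across and two-thirds down within the crop:
x = 454 + 1 × 420.33 ≈ 874; y = 25 + 2 × 82.00 ≈ 189.

(874, 189)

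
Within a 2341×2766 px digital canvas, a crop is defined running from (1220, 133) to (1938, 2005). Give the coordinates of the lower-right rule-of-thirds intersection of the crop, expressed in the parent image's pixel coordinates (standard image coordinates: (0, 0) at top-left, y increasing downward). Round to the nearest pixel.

(1699, 1381)

Crop width = 1938 − 1220 = 718 px; one third is 239.33 px.
Crop height = 2005 − 133 = 1872 px; one third is 624.00 px.
The lower-right point is two-thirds across and two-thirds down within the crop:
x = 1220 + 2 × 239.33 ≈ 1699; y = 133 + 2 × 624.00 ≈ 1381.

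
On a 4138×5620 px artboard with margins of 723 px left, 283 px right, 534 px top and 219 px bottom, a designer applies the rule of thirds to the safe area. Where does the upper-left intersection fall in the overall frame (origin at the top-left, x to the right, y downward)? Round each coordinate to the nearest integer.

x = 1767 px, y = 2156 px

Content width = 4138 − 723 − 283 = 3132 px; content height = 5620 − 534 − 219 = 4867 px.
Upper-left is one-third across and one-third down within the safe area.
x = 723 + 1 × 3132/3 = 723 + 1044.00 ≈ 1767
y = 534 + 1 × 4867/3 = 534 + 1622.33 ≈ 2156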